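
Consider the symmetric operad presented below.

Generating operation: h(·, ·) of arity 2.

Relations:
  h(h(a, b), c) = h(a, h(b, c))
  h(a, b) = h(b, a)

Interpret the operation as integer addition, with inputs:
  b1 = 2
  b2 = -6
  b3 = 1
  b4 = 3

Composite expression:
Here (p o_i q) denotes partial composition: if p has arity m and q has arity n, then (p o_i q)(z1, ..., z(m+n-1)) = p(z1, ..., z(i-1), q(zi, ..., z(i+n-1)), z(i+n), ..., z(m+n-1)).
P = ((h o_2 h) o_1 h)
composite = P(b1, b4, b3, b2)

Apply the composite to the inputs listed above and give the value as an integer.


0

h(b1, b4) = 5
h(b3, b2) = -5
h(h(b1, b4), h(b3, b2)) = 0


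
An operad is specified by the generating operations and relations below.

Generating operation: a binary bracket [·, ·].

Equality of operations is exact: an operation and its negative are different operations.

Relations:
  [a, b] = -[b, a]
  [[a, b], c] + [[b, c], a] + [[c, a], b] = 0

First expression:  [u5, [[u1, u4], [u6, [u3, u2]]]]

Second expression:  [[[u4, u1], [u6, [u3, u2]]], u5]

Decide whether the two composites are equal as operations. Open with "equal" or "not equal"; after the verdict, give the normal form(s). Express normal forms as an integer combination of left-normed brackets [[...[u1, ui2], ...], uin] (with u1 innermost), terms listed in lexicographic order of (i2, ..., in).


Reducing the first expression gives -[[[[[u1, u4], u2], u3], u6], u5] + [[[[[u1, u4], u3], u2], u6], u5] + [[[[[u1, u4], u6], u2], u3], u5] - [[[[[u1, u4], u6], u3], u2], u5]
Reducing the second expression gives -[[[[[u1, u4], u2], u3], u6], u5] + [[[[[u1, u4], u3], u2], u6], u5] + [[[[[u1, u4], u6], u2], u3], u5] - [[[[[u1, u4], u6], u3], u2], u5]
One common form — equal.

equal; the common form is -[[[[[u1, u4], u2], u3], u6], u5] + [[[[[u1, u4], u3], u2], u6], u5] + [[[[[u1, u4], u6], u2], u3], u5] - [[[[[u1, u4], u6], u3], u2], u5]


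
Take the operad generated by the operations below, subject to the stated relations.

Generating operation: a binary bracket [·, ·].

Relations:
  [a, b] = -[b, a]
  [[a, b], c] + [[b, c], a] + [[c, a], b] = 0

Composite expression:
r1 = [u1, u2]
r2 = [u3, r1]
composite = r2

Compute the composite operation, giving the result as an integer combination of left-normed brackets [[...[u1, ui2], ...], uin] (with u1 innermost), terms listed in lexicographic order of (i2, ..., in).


-[[u1, u2], u3]

Skip Jacobi rewriting: expand, keep u1-initial words, read off terms.
Composite bracket: [u3, [u1, u2]]
The bracket unfolds into 4 signed words via [a, b] = ab - ba (2^2 = 4).
Collect the words opening with u1:
  u1u2u3 (sign -1) contributes -[[u1, u2], u3]


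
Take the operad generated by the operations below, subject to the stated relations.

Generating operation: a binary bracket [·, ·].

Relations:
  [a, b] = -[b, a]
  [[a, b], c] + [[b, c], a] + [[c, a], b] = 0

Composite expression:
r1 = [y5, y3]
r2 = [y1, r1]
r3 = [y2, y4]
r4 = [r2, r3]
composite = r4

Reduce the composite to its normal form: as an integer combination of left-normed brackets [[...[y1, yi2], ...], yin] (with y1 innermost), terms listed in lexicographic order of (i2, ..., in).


-[[[[y1, y3], y5], y2], y4] + [[[[y1, y3], y5], y4], y2] + [[[[y1, y5], y3], y2], y4] - [[[[y1, y5], y3], y4], y2]

Left-normed coefficients sit on the y1-initial expansion words.
Composite bracket: [[y1, [y5, y3]], [y2, y4]]
Full expansion: 16 signed words from ab - ba (2^4 = 16).
The y1-initial words carry the normal form:
  word y1y3y5y2y4 has sign -1, contributing -[[[[y1, y3], y5], y2], y4]
  word y1y3y5y4y2 has sign +1, contributing +[[[[y1, y3], y5], y4], y2]
  word y1y5y3y2y4 has sign +1, contributing +[[[[y1, y5], y3], y2], y4]
  word y1y5y3y4y2 has sign -1, contributing -[[[[y1, y5], y3], y4], y2]


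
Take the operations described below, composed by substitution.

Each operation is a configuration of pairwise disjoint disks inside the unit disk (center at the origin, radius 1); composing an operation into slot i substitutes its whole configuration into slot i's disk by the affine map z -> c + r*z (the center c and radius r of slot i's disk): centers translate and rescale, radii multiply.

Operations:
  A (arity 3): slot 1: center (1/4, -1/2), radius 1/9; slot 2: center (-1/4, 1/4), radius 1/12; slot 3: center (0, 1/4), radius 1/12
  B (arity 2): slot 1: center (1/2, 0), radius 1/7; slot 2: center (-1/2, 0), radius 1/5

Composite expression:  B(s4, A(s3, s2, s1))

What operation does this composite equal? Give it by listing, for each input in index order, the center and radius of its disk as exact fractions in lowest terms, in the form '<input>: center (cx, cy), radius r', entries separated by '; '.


Nesting under B composes maps z -> c + r*z down each s-path.
s4 passes through 1 substitution, ending at center (1/2, 0), radius 1/7
s3 passes through 2 substitutions, ending at center (-9/20, -1/10), radius 1/45
s2 passes through 2 substitutions, ending at center (-11/20, 1/20), radius 1/60
s1 passes through 2 substitutions, ending at center (-1/2, 1/20), radius 1/60

s1: center (-1/2, 1/20), radius 1/60; s2: center (-11/20, 1/20), radius 1/60; s3: center (-9/20, -1/10), radius 1/45; s4: center (1/2, 0), radius 1/7


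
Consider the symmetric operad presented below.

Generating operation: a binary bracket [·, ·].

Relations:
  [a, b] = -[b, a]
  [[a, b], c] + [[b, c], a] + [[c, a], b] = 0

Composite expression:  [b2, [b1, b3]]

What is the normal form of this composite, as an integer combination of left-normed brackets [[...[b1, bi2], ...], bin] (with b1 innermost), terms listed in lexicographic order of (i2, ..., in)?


-[[b1, b3], b2]


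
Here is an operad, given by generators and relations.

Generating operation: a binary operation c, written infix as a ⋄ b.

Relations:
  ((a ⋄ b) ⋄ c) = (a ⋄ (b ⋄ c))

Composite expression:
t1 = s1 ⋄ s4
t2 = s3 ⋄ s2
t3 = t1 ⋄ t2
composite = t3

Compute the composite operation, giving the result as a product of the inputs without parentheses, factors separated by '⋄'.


s1 ⋄ s4 ⋄ s3 ⋄ s2

Key point: c is associative — brackets drop, the s-order remains.
(s1 ⋄ s4) reduces to s1 ⋄ s4
(s3 ⋄ s2) reduces to s3 ⋄ s2
((s1 ⋄ s4) ⋄ (s3 ⋄ s2)) reduces to s1 ⋄ s4 ⋄ s3 ⋄ s2


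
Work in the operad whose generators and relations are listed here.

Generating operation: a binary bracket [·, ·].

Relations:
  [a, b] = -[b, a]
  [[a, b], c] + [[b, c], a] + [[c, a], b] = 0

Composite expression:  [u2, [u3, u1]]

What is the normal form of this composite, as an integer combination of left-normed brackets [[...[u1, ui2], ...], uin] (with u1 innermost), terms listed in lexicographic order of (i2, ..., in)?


In the tensor algebra, words opening u1 carry the u1-anchored form.
Composite bracket: [u2, [u3, u1]]
Each bracket splits as ab - ba, giving 4 signed words (2^2 = 4).
The u1-initial words carry the normal form:
  the word u1u3u2 carries sign +1 and contributes +[[u1, u3], u2]

[[u1, u3], u2]


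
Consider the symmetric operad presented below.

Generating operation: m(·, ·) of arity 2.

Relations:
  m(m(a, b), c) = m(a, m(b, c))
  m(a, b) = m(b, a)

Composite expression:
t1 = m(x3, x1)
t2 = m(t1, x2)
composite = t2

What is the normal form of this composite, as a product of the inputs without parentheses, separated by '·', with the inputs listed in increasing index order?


x1 · x2 · x3


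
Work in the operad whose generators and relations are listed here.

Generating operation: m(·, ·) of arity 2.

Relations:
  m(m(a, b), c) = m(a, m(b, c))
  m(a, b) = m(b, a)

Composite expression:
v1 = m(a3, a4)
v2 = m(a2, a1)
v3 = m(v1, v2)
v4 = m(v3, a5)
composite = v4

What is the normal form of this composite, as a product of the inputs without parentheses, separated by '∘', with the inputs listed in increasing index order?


a1 ∘ a2 ∘ a3 ∘ a4 ∘ a5

Reordering under m is free, so list the a-inputs canonically.
m(a3, a4) collapses to a3 ∘ a4
m(a2, a1) collapses to a2 ∘ a1
m(m(a3, a4), m(a2, a1)) collapses to a3 ∘ a4 ∘ a2 ∘ a1
m(m(m(a3, a4), m(a2, a1)), a5) collapses to a3 ∘ a4 ∘ a2 ∘ a1 ∘ a5
reordering the factors by index: a1 ∘ a2 ∘ a3 ∘ a4 ∘ a5


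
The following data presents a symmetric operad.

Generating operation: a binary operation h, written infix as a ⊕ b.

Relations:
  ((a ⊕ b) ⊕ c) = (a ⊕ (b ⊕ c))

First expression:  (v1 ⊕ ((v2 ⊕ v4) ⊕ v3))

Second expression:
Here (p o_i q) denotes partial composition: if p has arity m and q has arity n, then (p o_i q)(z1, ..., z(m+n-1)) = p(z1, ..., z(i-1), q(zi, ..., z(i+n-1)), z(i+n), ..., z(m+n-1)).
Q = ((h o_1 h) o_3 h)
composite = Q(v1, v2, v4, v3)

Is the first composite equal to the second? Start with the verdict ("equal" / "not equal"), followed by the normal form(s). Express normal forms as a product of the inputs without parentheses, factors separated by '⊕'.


equal — both sides give v1 ⊕ v2 ⊕ v4 ⊕ v3

The first expression reduces to v1 ⊕ v2 ⊕ v4 ⊕ v3
The second expression reduces to v1 ⊕ v2 ⊕ v4 ⊕ v3
Identical normal forms: equal.


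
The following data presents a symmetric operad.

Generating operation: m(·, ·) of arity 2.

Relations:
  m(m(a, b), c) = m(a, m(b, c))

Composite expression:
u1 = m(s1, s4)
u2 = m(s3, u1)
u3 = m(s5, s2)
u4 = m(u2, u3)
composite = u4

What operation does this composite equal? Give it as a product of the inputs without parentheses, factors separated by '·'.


s3 · s1 · s4 · s5 · s2

Every regrouping of m is equal, so read the s-inputs in written order.
m(s1, s4) reduces to s1 · s4
m(s3, m(s1, s4)) reduces to s3 · s1 · s4
m(s5, s2) reduces to s5 · s2
m(m(s3, m(s1, s4)), m(s5, s2)) reduces to s3 · s1 · s4 · s5 · s2


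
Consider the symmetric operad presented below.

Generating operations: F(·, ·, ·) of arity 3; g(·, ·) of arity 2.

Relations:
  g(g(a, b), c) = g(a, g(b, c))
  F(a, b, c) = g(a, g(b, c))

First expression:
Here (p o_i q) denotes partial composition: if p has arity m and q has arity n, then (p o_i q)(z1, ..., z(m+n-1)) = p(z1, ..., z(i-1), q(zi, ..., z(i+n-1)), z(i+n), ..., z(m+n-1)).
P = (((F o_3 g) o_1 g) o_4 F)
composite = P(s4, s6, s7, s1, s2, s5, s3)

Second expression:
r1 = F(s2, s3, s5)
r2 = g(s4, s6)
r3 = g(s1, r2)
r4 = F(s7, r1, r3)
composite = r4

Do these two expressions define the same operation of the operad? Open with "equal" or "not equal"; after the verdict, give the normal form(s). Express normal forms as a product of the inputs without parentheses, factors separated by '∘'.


not equal; the first gives s4 ∘ s6 ∘ s7 ∘ s1 ∘ s2 ∘ s5 ∘ s3 and the second s7 ∘ s2 ∘ s3 ∘ s5 ∘ s1 ∘ s4 ∘ s6

The first composite normalizes to s4 ∘ s6 ∘ s7 ∘ s1 ∘ s2 ∘ s5 ∘ s3
The second composite normalizes to s7 ∘ s2 ∘ s3 ∘ s5 ∘ s1 ∘ s4 ∘ s6
No match — not equal.


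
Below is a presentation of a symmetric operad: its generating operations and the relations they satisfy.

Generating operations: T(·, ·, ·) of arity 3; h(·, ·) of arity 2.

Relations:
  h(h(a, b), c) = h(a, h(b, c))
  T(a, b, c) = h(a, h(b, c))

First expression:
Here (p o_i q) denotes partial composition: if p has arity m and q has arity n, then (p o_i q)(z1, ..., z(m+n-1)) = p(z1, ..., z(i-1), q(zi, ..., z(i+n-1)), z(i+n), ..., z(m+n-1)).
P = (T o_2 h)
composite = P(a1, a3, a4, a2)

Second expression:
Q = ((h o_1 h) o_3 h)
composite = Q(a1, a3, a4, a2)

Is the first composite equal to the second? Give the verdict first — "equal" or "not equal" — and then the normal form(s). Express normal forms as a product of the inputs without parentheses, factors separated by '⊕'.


equal; both compose to a1 ⊕ a3 ⊕ a4 ⊕ a2


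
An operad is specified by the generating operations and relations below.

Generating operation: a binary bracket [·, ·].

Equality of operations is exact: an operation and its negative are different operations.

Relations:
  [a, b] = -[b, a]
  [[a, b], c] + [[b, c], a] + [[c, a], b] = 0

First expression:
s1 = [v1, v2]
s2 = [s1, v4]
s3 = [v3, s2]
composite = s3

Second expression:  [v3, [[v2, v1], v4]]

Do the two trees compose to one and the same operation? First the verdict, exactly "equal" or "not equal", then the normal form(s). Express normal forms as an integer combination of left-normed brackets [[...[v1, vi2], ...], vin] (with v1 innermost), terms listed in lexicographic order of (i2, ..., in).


not equal: they reduce to -[[[v1, v2], v4], v3] and [[[v1, v2], v4], v3]

Reducing the first expression gives -[[[v1, v2], v4], v3]
Reducing the second expression gives [[[v1, v2], v4], v3]
No match — not equal.


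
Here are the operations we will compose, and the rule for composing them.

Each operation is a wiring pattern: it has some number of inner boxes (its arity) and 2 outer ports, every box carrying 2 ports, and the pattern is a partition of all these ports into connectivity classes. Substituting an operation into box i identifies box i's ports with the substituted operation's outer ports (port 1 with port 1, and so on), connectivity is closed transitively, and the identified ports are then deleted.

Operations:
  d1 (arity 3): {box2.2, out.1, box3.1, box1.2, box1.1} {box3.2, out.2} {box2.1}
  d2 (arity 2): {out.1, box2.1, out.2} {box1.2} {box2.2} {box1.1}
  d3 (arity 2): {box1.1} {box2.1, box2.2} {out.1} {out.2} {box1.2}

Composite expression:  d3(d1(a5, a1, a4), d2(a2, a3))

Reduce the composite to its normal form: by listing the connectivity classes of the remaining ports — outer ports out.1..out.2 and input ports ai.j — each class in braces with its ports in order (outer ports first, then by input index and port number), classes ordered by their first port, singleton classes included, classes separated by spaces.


{out.1} {out.2} {a1.1} {a1.2, a4.1, a5.1, a5.2} {a2.1} {a2.2} {a3.1} {a3.2} {a4.2}

Treat the ports identified at d3 as solder joints: merge, then drop.
stage d1: inputs (a5, a1, a4), connectivity {out.1, a1.2, a4.1, a5.1, a5.2} {out.2, a4.2} {a1.1}, out.j its boundary
stage d2: inputs (a2, a3), connectivity {out.1, out.2, a3.1} {a2.1} {a2.2} {a3.2}, out.j its boundary
stage d3: inputs (a5, a1, a4, a2, a3), connectivity {out.1} {out.2} {a1.1} {a1.2, a4.1, a5.1, a5.2} {a2.1} {a2.2} {a3.1} {a3.2} {a4.2}, out.j its boundary


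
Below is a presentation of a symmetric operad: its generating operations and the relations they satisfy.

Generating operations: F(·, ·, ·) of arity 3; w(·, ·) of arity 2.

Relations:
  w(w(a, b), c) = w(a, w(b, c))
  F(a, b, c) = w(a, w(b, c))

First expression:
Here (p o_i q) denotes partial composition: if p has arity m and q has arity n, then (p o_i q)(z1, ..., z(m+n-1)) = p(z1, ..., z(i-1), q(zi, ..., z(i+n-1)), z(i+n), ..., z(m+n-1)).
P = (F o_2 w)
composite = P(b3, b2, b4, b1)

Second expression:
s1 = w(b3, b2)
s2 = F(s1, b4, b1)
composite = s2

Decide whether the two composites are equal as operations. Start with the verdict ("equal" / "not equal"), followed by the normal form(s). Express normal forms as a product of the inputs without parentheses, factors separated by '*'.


equal — both sides give b3 * b2 * b4 * b1

Reducing the first expression gives b3 * b2 * b4 * b1
Reducing the second expression gives b3 * b2 * b4 * b1
Identical normal forms: equal.


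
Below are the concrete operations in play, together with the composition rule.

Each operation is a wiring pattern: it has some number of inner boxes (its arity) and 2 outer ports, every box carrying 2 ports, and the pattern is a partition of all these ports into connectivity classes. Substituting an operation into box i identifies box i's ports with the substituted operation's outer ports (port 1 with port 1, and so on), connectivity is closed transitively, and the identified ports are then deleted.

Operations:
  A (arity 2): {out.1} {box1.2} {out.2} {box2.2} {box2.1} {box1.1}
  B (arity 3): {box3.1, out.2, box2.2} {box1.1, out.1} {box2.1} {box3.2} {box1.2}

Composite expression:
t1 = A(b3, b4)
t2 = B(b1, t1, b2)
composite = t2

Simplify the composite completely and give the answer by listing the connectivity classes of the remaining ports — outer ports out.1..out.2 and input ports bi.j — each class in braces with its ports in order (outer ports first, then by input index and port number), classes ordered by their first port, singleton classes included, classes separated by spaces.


{out.1, b1.1} {out.2, b2.1} {b1.2} {b2.2} {b3.1} {b3.2} {b4.1} {b4.2}


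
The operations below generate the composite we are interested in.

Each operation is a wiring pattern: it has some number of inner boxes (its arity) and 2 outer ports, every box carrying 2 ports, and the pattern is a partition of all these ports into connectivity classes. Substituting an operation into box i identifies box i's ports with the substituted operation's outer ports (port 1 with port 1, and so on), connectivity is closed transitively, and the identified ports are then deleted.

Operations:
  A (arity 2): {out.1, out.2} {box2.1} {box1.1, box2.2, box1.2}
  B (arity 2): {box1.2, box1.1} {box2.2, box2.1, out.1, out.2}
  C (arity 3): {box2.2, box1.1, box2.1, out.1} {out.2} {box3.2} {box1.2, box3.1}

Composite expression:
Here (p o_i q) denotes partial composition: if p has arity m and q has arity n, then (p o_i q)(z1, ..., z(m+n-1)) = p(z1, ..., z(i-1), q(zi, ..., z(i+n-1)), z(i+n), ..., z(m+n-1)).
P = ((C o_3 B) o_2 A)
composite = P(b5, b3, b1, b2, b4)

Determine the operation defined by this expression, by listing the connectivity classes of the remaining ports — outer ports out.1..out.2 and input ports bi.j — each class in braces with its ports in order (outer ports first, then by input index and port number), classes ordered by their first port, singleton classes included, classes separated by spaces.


{out.1, b5.1} {out.2} {b1.1} {b1.2, b3.1, b3.2} {b2.1, b2.2} {b4.1, b4.2, b5.2}

Substituting into C glues patterns; closure does the rest.
stage A: inputs (b3, b1), connectivity {out.1, out.2} {b1.1} {b1.2, b3.1, b3.2}, out.j its boundary
stage B: inputs (b2, b4), connectivity {out.1, out.2, b4.1, b4.2} {b2.1, b2.2}, out.j its boundary
stage C: inputs (b5, b3, b1, b2, b4), connectivity {out.1, b5.1} {out.2} {b1.1} {b1.2, b3.1, b3.2} {b2.1, b2.2} {b4.1, b4.2, b5.2}, out.j its boundary


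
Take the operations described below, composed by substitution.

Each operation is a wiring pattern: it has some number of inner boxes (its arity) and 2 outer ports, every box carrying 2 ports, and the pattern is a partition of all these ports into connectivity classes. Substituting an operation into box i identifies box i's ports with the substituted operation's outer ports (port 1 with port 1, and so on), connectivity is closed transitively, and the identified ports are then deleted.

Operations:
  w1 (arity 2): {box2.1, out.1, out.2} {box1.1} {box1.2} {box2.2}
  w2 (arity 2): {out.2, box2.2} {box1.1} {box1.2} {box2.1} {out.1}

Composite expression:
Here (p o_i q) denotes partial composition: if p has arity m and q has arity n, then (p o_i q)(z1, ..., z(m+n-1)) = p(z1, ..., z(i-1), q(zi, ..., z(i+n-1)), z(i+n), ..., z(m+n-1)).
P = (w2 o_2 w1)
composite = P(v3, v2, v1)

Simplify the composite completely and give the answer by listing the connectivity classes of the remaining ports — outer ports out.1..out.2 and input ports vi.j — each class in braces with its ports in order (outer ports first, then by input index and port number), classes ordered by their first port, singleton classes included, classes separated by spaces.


{out.1} {out.2, v1.1} {v1.2} {v2.1} {v2.2} {v3.1} {v3.2}

Connectivity passes through glued w2-boundaries; trace each wire chain.
through w1, on inputs (v2, v1): {out.1, out.2, v1.1} {v1.2} {v2.1} {v2.2} (out.j = stage outer ports)
through w2, on inputs (v3, v2, v1): {out.1} {out.2, v1.1} {v1.2} {v2.1} {v2.2} {v3.1} {v3.2} (out.j = stage outer ports)


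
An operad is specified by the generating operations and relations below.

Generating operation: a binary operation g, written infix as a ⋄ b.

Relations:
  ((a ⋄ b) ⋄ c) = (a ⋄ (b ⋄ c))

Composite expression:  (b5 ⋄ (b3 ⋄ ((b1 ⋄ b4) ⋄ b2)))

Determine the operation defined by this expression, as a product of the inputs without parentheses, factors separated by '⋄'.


b5 ⋄ b3 ⋄ b1 ⋄ b4 ⋄ b2

Key point: g is associative — brackets drop, the b-order remains.
(b1 ⋄ b4) unparenthesizes to b1 ⋄ b4
((b1 ⋄ b4) ⋄ b2) unparenthesizes to b1 ⋄ b4 ⋄ b2
(b3 ⋄ ((b1 ⋄ b4) ⋄ b2)) unparenthesizes to b3 ⋄ b1 ⋄ b4 ⋄ b2
(b5 ⋄ (b3 ⋄ ((b1 ⋄ b4) ⋄ b2))) unparenthesizes to b5 ⋄ b3 ⋄ b1 ⋄ b4 ⋄ b2


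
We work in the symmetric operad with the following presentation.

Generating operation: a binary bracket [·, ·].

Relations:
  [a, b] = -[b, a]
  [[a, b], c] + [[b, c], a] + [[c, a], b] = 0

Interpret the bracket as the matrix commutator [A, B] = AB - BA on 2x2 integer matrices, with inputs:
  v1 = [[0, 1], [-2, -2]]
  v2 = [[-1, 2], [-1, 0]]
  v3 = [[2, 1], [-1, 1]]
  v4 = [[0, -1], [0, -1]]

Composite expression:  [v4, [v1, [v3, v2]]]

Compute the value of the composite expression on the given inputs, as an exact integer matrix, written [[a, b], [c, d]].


[[8, 20], [8, -8]]

[v3, v2] = [[1, 3], [2, -1]]
[v1, [v3, v2]] = [[8, 4], [-8, -8]]
[v4, [v1, [v3, v2]]] = [[8, 20], [8, -8]]


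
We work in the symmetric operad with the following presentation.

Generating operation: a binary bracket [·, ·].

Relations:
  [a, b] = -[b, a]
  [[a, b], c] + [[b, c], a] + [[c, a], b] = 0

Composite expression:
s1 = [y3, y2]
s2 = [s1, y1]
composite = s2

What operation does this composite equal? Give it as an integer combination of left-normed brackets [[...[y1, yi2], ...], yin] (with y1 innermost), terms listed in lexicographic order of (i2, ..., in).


[[y1, y2], y3] - [[y1, y3], y2]

Expand each bracket as ab - ba; the y1-initial words give the coefficients.
Composite bracket: [[y3, y2], y1]
The bracket unfolds into 4 signed words via [a, b] = ab - ba (2^2 = 4).
Only words starting with y1 matter:
  y1y2y3 appears with sign +1, giving the term +[[y1, y2], y3]
  y1y3y2 appears with sign -1, giving the term -[[y1, y3], y2]


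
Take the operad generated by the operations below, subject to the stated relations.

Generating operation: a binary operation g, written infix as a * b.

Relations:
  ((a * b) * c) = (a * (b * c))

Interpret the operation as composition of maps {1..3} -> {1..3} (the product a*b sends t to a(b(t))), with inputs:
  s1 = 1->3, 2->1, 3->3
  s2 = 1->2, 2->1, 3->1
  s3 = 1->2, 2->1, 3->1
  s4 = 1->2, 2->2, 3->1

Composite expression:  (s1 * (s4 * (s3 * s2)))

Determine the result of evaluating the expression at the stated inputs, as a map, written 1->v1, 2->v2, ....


(s3 * s2) = 1->1, 2->2, 3->2
(s4 * (s3 * s2)) = 1->2, 2->2, 3->2
(s1 * (s4 * (s3 * s2))) = 1->1, 2->1, 3->1

1->1, 2->1, 3->1


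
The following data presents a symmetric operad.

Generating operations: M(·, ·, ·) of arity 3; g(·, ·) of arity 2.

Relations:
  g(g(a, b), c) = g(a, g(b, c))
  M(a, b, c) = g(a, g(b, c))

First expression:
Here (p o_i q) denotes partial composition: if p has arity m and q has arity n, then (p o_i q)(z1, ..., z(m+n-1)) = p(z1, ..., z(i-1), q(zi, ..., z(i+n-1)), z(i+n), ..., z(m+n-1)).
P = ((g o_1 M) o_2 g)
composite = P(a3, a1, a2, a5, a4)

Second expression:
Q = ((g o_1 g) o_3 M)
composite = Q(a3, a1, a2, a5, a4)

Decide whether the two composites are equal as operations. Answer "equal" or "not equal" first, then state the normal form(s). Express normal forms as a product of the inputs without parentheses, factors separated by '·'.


The first expression reduces to a3 · a1 · a2 · a5 · a4
The second expression reduces to a3 · a1 · a2 · a5 · a4
One common form — equal.

equal — both sides give a3 · a1 · a2 · a5 · a4


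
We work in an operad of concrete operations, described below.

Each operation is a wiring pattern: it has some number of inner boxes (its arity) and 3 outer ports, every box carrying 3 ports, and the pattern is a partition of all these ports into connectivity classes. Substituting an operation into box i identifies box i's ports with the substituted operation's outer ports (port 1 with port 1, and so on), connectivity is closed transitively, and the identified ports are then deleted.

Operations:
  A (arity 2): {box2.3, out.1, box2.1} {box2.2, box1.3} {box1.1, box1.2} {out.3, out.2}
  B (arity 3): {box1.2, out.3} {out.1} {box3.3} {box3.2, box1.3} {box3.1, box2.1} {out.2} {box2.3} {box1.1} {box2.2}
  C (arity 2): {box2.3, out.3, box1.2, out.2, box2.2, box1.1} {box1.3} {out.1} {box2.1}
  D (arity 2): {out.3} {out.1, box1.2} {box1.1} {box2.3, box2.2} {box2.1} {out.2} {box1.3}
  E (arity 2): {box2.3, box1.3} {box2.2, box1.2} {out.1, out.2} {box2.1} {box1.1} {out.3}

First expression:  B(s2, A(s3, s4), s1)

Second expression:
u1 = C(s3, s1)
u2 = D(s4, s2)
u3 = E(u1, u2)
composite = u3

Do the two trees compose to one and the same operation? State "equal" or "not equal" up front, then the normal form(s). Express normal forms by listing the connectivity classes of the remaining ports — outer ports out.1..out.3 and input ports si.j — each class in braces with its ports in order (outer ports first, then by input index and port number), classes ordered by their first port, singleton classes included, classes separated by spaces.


Normal form of the first expression: {out.1} {out.2} {out.3, s2.2} {s1.1, s4.1, s4.3} {s1.2, s2.3} {s1.3} {s2.1} {s3.1, s3.2} {s3.3, s4.2}
Normal form of the second expression: {out.1, out.2} {out.3} {s1.1} {s1.2, s1.3, s3.1, s3.2} {s2.1} {s2.2, s2.3} {s3.3} {s4.1} {s4.2} {s4.3}
The normal forms differ: not equal.

not equal — first {out.1} {out.2} {out.3, s2.2} {s1.1, s4.1, s4.3} {s1.2, s2.3} {s1.3} {s2.1} {s3.1, s3.2} {s3.3, s4.2}, second {out.1, out.2} {out.3} {s1.1} {s1.2, s1.3, s3.1, s3.2} {s2.1} {s2.2, s2.3} {s3.3} {s4.1} {s4.2} {s4.3}


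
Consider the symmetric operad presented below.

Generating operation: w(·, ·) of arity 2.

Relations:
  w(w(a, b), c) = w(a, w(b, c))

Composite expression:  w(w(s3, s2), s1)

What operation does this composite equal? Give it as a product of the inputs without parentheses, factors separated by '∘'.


Every regrouping of w is equal, so read the s-inputs in written order.
w(s3, s2) spells out as s3 ∘ s2
w(w(s3, s2), s1) spells out as s3 ∘ s2 ∘ s1

s3 ∘ s2 ∘ s1


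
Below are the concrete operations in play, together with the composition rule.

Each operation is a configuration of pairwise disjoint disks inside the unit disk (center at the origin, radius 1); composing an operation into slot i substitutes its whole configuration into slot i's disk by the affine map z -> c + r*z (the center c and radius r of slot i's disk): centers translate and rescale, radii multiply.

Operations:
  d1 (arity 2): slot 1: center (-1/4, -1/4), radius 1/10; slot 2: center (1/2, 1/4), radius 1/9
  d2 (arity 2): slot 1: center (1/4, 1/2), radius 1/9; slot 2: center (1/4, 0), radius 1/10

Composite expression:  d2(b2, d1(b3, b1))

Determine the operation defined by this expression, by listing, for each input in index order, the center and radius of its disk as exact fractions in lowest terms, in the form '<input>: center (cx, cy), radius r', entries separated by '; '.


Each b-disk chains the slot maps above it in d2; radii multiply.
for b2, the 1-step affine chain lands on center (1/4, 1/2), radius 1/9
for b3, the 2-step affine chain lands on center (9/40, -1/40), radius 1/100
for b1, the 2-step affine chain lands on center (3/10, 1/40), radius 1/90

b1: center (3/10, 1/40), radius 1/90; b2: center (1/4, 1/2), radius 1/9; b3: center (9/40, -1/40), radius 1/100


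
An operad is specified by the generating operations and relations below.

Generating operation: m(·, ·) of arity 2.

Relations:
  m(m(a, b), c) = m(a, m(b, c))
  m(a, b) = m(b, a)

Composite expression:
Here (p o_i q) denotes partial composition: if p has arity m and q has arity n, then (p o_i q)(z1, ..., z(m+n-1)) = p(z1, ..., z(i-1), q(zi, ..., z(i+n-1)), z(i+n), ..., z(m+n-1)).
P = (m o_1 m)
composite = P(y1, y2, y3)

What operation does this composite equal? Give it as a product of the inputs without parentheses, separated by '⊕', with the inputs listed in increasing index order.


y1 ⊕ y2 ⊕ y3

Key point: m commutes, so take the y-inputs in any fixed order.
m(y1, y2) reduces to y1 ⊕ y2
m(m(y1, y2), y3) reduces to y1 ⊕ y2 ⊕ y3
rearranged into index order: y1 ⊕ y2 ⊕ y3


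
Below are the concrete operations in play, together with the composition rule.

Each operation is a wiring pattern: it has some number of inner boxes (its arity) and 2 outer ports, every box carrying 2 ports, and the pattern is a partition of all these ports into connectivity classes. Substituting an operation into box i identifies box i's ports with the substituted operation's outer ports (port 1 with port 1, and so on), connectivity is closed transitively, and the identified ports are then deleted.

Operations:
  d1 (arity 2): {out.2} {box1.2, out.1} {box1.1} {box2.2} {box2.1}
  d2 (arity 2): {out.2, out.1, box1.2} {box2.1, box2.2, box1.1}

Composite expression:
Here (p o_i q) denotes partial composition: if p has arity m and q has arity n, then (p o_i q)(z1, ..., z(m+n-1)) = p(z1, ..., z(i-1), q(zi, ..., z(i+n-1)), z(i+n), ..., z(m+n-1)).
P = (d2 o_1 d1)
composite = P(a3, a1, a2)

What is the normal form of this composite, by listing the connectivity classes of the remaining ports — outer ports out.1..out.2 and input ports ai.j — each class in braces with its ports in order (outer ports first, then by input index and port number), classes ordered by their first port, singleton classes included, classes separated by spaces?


{out.1, out.2} {a1.1} {a1.2} {a2.1, a2.2, a3.2} {a3.1}

After gluing at d2, chains via deleted ports link the a-ports.
composing d1 on (a3, a1), with out.j its own outer ports: {out.1, a3.2} {out.2} {a1.1} {a1.2} {a3.1}
composing d2 on (a3, a1, a2), with out.j its own outer ports: {out.1, out.2} {a1.1} {a1.2} {a2.1, a2.2, a3.2} {a3.1}


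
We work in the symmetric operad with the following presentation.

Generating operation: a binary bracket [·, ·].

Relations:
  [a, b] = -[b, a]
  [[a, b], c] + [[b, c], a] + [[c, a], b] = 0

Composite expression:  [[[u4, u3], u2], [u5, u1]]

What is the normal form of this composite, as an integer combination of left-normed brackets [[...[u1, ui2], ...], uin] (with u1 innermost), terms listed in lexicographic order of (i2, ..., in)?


[[[[u1, u5], u2], u3], u4] - [[[[u1, u5], u2], u4], u3] - [[[[u1, u5], u3], u4], u2] + [[[[u1, u5], u4], u3], u2]

Left-normed coefficients sit on the u1-initial expansion words.
Composite bracket: [[[u4, u3], u2], [u5, u1]]
Each bracket splits as ab - ba, giving 16 signed words (2^4 = 16).
Only words starting with u1 matter:
  u1u5u2u3u4 (sign +1) contributes +[[[[u1, u5], u2], u3], u4]
  u1u5u2u4u3 (sign -1) contributes -[[[[u1, u5], u2], u4], u3]
  u1u5u3u4u2 (sign -1) contributes -[[[[u1, u5], u3], u4], u2]
  u1u5u4u3u2 (sign +1) contributes +[[[[u1, u5], u4], u3], u2]


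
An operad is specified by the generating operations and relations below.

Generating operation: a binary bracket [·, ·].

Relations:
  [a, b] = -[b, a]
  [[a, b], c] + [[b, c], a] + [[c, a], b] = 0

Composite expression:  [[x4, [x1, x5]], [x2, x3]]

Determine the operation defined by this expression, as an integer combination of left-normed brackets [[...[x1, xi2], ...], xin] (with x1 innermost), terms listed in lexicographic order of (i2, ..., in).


-[[[[x1, x5], x4], x2], x3] + [[[[x1, x5], x4], x3], x2]

Skip Jacobi rewriting: expand, keep x1-initial words, read off terms.
Composite bracket: [[x4, [x1, x5]], [x2, x3]]
Under [a, b] = ab - ba we get 16 signed associative words (2^4 = 16).
Collect the words opening with x1:
  x1x5x4x2x3 appears with sign -1, giving the term -[[[[x1, x5], x4], x2], x3]
  x1x5x4x3x2 appears with sign +1, giving the term +[[[[x1, x5], x4], x3], x2]


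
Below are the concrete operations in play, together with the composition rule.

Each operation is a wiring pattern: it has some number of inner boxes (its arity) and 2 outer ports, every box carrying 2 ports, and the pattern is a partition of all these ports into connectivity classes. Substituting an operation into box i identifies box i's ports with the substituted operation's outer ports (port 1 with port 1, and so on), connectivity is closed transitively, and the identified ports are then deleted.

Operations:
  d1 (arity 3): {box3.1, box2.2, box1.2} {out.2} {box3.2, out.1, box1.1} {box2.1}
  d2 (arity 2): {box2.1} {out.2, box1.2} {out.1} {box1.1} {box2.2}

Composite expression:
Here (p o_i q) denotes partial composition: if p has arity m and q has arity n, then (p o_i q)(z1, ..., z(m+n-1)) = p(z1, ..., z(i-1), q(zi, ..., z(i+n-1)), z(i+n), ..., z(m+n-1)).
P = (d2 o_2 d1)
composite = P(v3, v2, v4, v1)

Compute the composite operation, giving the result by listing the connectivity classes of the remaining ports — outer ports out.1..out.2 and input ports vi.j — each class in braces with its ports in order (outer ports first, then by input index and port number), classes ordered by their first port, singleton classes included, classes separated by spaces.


Connectivity passes through glued d2-boundaries; trace each wire chain.
composing d1 on (v2, v4, v1), with out.j its own outer ports: {out.1, v1.2, v2.1} {out.2} {v1.1, v2.2, v4.2} {v4.1}
composing d2 on (v3, v2, v4, v1), with out.j its own outer ports: {out.1} {out.2, v3.2} {v1.1, v2.2, v4.2} {v1.2, v2.1} {v3.1} {v4.1}

{out.1} {out.2, v3.2} {v1.1, v2.2, v4.2} {v1.2, v2.1} {v3.1} {v4.1}


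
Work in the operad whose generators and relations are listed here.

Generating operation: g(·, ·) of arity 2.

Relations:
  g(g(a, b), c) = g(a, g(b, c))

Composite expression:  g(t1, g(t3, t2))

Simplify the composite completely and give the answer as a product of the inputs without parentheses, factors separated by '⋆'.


Every regrouping of g is equal, so read the t-inputs in written order.
g(t3, t2) spells out as t3 ⋆ t2
g(t1, g(t3, t2)) spells out as t1 ⋆ t3 ⋆ t2

t1 ⋆ t3 ⋆ t2


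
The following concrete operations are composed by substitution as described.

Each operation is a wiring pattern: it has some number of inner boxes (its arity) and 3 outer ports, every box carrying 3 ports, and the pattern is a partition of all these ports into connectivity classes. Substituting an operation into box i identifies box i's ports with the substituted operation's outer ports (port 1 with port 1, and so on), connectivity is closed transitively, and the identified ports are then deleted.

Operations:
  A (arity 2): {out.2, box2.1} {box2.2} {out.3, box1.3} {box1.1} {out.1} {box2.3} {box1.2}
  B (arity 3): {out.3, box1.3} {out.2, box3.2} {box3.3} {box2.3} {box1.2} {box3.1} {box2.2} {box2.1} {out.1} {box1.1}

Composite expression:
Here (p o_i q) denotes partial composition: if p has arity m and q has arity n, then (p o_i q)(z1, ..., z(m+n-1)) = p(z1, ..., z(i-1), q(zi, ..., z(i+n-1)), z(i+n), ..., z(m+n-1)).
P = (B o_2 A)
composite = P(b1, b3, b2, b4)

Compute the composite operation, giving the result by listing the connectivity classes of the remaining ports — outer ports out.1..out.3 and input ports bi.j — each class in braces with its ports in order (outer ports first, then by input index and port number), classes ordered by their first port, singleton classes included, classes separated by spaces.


Reachability decides: close wires over B-identified ports.
after A, the pattern on (b3, b2) reads {out.1} {out.2, b2.1} {out.3, b3.3} {b2.2} {b2.3} {b3.1} {b3.2} (out.j = its outer ports)
after B, the pattern on (b1, b3, b2, b4) reads {out.1} {out.2, b4.2} {out.3, b1.3} {b1.1} {b1.2} {b2.1} {b2.2} {b2.3} {b3.1} {b3.2} {b3.3} {b4.1} {b4.3} (out.j = its outer ports)

{out.1} {out.2, b4.2} {out.3, b1.3} {b1.1} {b1.2} {b2.1} {b2.2} {b2.3} {b3.1} {b3.2} {b3.3} {b4.1} {b4.3}


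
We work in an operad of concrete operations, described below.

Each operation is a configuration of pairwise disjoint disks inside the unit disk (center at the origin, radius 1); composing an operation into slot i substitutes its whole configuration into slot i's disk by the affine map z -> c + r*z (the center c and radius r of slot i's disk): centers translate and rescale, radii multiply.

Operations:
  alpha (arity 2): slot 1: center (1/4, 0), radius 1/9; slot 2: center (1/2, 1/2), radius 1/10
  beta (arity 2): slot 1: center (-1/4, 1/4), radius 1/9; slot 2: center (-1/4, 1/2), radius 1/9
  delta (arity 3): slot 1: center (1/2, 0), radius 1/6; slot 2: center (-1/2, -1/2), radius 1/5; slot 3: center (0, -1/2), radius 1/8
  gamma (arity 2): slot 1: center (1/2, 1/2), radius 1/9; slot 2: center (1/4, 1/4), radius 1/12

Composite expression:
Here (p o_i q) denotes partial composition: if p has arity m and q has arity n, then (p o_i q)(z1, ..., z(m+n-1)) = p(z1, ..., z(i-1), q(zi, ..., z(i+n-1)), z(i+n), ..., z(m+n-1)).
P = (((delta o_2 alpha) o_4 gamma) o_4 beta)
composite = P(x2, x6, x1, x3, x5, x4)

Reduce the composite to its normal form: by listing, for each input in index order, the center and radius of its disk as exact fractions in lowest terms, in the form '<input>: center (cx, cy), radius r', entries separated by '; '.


x1: center (-2/5, -2/5), radius 1/50; x2: center (1/2, 0), radius 1/6; x3: center (17/288, -125/288), radius 1/648; x4: center (1/32, -15/32), radius 1/96; x5: center (17/288, -31/72), radius 1/648; x6: center (-9/20, -1/2), radius 1/45


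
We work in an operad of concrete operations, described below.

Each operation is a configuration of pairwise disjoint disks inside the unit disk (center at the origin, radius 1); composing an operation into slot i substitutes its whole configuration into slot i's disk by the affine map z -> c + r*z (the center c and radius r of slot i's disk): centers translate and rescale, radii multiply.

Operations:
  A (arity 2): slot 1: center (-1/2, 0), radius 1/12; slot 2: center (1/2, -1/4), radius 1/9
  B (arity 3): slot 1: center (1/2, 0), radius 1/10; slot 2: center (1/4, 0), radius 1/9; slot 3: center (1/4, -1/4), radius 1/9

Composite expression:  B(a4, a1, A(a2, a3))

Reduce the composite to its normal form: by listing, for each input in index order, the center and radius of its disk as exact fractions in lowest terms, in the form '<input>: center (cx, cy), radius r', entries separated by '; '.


Follow each a-input down from B: c' goes to c + r*c', radius to r*r'.
a4 passes through 1 substitution, ending at center (1/2, 0), radius 1/10
a1 passes through 1 substitution, ending at center (1/4, 0), radius 1/9
a2 passes through 2 substitutions, ending at center (7/36, -1/4), radius 1/108
a3 passes through 2 substitutions, ending at center (11/36, -5/18), radius 1/81

a1: center (1/4, 0), radius 1/9; a2: center (7/36, -1/4), radius 1/108; a3: center (11/36, -5/18), radius 1/81; a4: center (1/2, 0), radius 1/10


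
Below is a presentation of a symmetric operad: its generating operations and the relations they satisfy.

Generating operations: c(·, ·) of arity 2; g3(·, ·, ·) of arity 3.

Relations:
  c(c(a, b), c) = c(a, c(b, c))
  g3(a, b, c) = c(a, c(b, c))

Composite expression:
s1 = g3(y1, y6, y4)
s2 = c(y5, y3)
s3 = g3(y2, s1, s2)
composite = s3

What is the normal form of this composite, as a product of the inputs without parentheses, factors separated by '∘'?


y2 ∘ y1 ∘ y6 ∘ y4 ∘ y5 ∘ y3


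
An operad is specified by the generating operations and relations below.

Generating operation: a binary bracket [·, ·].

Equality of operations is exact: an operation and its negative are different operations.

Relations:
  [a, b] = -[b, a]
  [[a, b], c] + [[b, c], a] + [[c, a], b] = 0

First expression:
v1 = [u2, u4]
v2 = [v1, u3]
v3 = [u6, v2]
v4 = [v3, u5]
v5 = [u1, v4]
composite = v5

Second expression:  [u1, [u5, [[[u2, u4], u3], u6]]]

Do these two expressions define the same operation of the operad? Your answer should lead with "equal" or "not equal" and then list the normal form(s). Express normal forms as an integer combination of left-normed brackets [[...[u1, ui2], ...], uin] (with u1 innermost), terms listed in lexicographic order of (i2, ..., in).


equal — both sides give -[[[[[u1, u2], u4], u3], u6], u5] + [[[[[u1, u3], u2], u4], u6], u5] - [[[[[u1, u3], u4], u2], u6], u5] + [[[[[u1, u4], u2], u3], u6], u5] + [[[[[u1, u5], u2], u4], u3], u6] - [[[[[u1, u5], u3], u2], u4], u6] + [[[[[u1, u5], u3], u4], u2], u6] - [[[[[u1, u5], u4], u2], u3], u6] - [[[[[u1, u5], u6], u2], u4], u3] + [[[[[u1, u5], u6], u3], u2], u4] - [[[[[u1, u5], u6], u3], u4], u2] + [[[[[u1, u5], u6], u4], u2], u3] + [[[[[u1, u6], u2], u4], u3], u5] - [[[[[u1, u6], u3], u2], u4], u5] + [[[[[u1, u6], u3], u4], u2], u5] - [[[[[u1, u6], u4], u2], u3], u5]

In normal form, the first expression is -[[[[[u1, u2], u4], u3], u6], u5] + [[[[[u1, u3], u2], u4], u6], u5] - [[[[[u1, u3], u4], u2], u6], u5] + [[[[[u1, u4], u2], u3], u6], u5] + [[[[[u1, u5], u2], u4], u3], u6] - [[[[[u1, u5], u3], u2], u4], u6] + [[[[[u1, u5], u3], u4], u2], u6] - [[[[[u1, u5], u4], u2], u3], u6] - [[[[[u1, u5], u6], u2], u4], u3] + [[[[[u1, u5], u6], u3], u2], u4] - [[[[[u1, u5], u6], u3], u4], u2] + [[[[[u1, u5], u6], u4], u2], u3] + [[[[[u1, u6], u2], u4], u3], u5] - [[[[[u1, u6], u3], u2], u4], u5] + [[[[[u1, u6], u3], u4], u2], u5] - [[[[[u1, u6], u4], u2], u3], u5]
In normal form, the second expression is -[[[[[u1, u2], u4], u3], u6], u5] + [[[[[u1, u3], u2], u4], u6], u5] - [[[[[u1, u3], u4], u2], u6], u5] + [[[[[u1, u4], u2], u3], u6], u5] + [[[[[u1, u5], u2], u4], u3], u6] - [[[[[u1, u5], u3], u2], u4], u6] + [[[[[u1, u5], u3], u4], u2], u6] - [[[[[u1, u5], u4], u2], u3], u6] - [[[[[u1, u5], u6], u2], u4], u3] + [[[[[u1, u5], u6], u3], u2], u4] - [[[[[u1, u5], u6], u3], u4], u2] + [[[[[u1, u5], u6], u4], u2], u3] + [[[[[u1, u6], u2], u4], u3], u5] - [[[[[u1, u6], u3], u2], u4], u5] + [[[[[u1, u6], u3], u4], u2], u5] - [[[[[u1, u6], u4], u2], u3], u5]
Same normal form: equal.
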